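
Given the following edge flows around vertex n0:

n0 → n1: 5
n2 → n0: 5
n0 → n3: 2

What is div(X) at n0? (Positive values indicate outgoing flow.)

Divergence = sum of outgoing flows = 5 + (-5) + 2 = 2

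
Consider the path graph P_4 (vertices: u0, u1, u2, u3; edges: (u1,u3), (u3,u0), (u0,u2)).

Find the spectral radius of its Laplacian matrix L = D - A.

The path graph P_n has Laplacian eigenvalues λ_k = 2 − 2cos(kπ/n), k = 0, 1, …, n−1. Here n = 4:
k=0: 2 − 2cos(0) = 0.0; k=1: 2 − 2cos(π/4) = 0.5858; k=2: 2 − 2cos(π/2) = 2.0; k=3: 2 − 2cos(3π/4) = 3.4142.
Laplacian eigenvalues: [0.0, 0.5858, 2.0, 3.4142]. Largest eigenvalue (spectral radius) = 3.4142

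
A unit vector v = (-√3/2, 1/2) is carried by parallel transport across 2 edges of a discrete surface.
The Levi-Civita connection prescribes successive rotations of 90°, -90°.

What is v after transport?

Total rotation: 90° + (-90°) = 0°. Final vector: (-0.8660, 0.5000)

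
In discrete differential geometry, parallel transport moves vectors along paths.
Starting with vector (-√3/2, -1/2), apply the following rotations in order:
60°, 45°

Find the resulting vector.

Total rotation: 60° + 45° = 105°. Final vector: (0.7071, -0.7071)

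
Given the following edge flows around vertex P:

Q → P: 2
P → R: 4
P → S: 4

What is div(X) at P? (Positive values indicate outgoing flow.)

Divergence = sum of outgoing flows = (-2) + 4 + 4 = 6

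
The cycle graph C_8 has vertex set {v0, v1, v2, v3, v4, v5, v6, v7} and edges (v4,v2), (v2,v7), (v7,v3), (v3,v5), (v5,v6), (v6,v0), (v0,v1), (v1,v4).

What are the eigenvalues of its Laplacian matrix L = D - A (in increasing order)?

The cycle graph C_n has Laplacian eigenvalues λ_k = 2 − 2cos(2πk/n), k = 0, 1, …, n−1. Here n = 8:
k=0: 2 − 2cos(0) = 0.0; k=1: 2 − 2cos(π/4) = 0.5858; k=2: 2 − 2cos(π/2) = 2.0; k=3: 2 − 2cos(3π/4) = 3.4142; k=4: 2 − 2cos(π) = 4.0; k=5: 2 − 2cos(5π/4) = 3.4142; k=6: 2 − 2cos(3π/2) = 2.0; k=7: 2 − 2cos(7π/4) = 0.5858.
Laplacian eigenvalues (increasing order): [0.0, 0.5858, 0.5858, 2.0, 2.0, 3.4142, 3.4142, 4.0]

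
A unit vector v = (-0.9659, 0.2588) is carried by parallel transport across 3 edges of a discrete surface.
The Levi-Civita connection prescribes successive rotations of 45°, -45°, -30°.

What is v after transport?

Total rotation: 45° + (-45°) + (-30°) = -30°. Final vector: (-0.7071, 0.7071)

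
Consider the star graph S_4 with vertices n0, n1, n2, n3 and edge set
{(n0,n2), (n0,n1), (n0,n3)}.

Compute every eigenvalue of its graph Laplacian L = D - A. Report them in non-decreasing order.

The star S_4 is the complete bipartite graph K_{1,3} (one hub of degree 3, 3 leaves of degree 1). The Laplacian spectrum of K_{p,q} is 0, p (multiplicity q−1), q (multiplicity p−1), p+q. With p = 1, q = 3: 0 once, 1 with multiplicity 2, and 4 once. (Check: trace L = sum of degrees = 6 = 2·1 + 4.)
Laplacian eigenvalues (increasing order): [0.0, 1.0, 1.0, 4.0]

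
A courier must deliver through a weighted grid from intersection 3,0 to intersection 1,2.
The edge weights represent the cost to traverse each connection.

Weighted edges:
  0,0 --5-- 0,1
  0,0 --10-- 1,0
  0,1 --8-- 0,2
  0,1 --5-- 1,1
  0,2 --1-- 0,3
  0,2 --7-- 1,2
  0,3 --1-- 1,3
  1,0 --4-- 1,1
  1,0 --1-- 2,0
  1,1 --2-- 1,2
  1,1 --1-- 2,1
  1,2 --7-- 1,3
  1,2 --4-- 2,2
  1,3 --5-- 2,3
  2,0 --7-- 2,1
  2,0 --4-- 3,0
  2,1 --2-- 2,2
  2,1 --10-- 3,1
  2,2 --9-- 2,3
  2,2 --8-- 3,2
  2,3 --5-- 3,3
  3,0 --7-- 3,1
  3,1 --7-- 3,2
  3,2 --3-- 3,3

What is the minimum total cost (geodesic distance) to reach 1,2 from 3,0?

Shortest path: 3,0 → 2,0 → 1,0 → 1,1 → 1,2, total weight = 11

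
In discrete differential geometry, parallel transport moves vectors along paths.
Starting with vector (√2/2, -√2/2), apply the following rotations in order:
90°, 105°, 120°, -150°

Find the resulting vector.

Total rotation: 90° + 105° + 120° + (-150°) = 165°. Final vector: (-0.5000, 0.8660)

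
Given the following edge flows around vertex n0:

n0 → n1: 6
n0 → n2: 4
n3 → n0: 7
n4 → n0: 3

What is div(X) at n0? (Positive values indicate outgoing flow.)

Divergence = sum of outgoing flows = 6 + 4 + (-7) + (-3) = 0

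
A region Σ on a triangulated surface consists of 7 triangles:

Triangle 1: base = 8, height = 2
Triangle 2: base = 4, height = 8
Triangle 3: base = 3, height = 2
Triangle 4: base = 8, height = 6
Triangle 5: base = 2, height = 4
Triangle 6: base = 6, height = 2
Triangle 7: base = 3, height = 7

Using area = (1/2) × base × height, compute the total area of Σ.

(1/2)×8×2 + (1/2)×4×8 + (1/2)×3×2 + (1/2)×8×6 + (1/2)×2×4 + (1/2)×6×2 + (1/2)×3×7 = 71.5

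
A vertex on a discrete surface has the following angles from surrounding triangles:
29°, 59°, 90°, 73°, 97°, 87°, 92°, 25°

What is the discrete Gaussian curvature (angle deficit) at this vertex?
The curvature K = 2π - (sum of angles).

Sum of angles = 552°. K = 360° - 552° = -192° = -16π/15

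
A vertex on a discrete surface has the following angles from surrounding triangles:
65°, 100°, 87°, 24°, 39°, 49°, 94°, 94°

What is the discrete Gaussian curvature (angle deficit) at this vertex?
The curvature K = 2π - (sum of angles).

Sum of angles = 552°. K = 360° - 552° = -192° = -16π/15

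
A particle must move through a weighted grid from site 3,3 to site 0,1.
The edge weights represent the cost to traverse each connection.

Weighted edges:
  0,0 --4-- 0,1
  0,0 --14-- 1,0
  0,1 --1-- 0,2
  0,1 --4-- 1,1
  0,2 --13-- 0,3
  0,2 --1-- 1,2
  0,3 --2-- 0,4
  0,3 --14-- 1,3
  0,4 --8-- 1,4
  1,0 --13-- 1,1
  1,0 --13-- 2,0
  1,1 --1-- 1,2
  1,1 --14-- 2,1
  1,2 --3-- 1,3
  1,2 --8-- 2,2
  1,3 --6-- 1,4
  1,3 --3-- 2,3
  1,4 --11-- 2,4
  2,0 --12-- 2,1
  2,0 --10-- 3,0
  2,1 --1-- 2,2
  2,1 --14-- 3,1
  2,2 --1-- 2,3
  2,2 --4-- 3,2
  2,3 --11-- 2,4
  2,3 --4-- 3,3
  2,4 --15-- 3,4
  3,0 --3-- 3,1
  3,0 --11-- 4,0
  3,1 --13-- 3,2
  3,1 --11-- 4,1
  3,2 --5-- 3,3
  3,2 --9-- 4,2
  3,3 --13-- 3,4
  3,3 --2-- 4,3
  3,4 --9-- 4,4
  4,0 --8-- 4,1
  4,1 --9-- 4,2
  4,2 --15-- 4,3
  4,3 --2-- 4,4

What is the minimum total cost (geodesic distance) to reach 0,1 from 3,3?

Shortest path: 3,3 → 2,3 → 1,3 → 1,2 → 0,2 → 0,1, total weight = 12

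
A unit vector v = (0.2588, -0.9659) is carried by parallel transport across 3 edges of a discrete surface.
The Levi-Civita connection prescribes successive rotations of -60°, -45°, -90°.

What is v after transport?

Total rotation: (-60°) + (-45°) + (-90°) = -195° ≡ 165° (mod 360°). Final vector: (0, 1)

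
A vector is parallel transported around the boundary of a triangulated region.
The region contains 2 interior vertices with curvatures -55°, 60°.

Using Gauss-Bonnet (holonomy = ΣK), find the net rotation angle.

Holonomy = total enclosed curvature = (-55°) + 60° = 5°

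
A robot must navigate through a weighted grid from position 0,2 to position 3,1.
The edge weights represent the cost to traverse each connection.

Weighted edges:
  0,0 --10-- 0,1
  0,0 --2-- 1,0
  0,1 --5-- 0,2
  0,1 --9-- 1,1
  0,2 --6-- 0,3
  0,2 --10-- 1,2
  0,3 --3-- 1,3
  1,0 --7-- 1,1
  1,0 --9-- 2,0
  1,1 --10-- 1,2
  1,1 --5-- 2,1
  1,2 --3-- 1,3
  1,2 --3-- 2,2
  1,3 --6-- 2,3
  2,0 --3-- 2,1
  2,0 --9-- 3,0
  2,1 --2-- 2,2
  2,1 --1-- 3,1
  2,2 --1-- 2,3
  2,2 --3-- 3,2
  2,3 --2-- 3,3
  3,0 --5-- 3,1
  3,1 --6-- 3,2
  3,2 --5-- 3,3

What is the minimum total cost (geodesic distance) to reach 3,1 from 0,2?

Shortest path: 0,2 → 1,2 → 2,2 → 2,1 → 3,1, total weight = 16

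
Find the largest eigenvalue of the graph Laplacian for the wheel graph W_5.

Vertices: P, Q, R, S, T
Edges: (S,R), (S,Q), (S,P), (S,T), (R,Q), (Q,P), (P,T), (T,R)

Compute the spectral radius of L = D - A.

The wheel W_5 is the join K_1 ∨ C_4 (a hub joined to every vertex of a cycle of length 4). For a join G ∨ H (G on p vertices, H on q vertices) the Laplacian spectrum is 0, p+q, the eigenvalues of L(G) other than one 0 each shifted by +q, and the eigenvalues of L(H) other than one 0 each shifted by +p. With G = K_1 (p = 1, nothing left after dropping its 0) and H = C_4 (q = 4, eigenvalues 2 − 2cos(2πk/4), k = 0, …, 3; drop k = 0), the spectrum of W_5 is 0, 5, and 1 + (2 − 2cos(2πk/4)) = 3 − 2cos(2πk/4) for k = 1, …, 3:
k=1: 3 − 2cos(π/2) = 3.0; k=2: 3 − 2cos(π) = 5.0; k=3: 3 − 2cos(3π/2) = 3.0.
Laplacian eigenvalues: [0.0, 3.0, 3.0, 5.0, 5.0]. Largest eigenvalue (spectral radius) = 5.0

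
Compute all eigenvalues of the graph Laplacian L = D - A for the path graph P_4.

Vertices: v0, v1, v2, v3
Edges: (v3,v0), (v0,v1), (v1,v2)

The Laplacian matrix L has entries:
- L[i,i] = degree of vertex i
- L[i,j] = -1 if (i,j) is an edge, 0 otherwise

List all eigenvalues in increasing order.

The path graph P_n has Laplacian eigenvalues λ_k = 2 − 2cos(kπ/n), k = 0, 1, …, n−1. Here n = 4:
k=0: 2 − 2cos(0) = 0.0; k=1: 2 − 2cos(π/4) = 0.5858; k=2: 2 − 2cos(π/2) = 2.0; k=3: 2 − 2cos(3π/4) = 3.4142.
Laplacian eigenvalues (increasing order): [0.0, 0.5858, 2.0, 3.4142]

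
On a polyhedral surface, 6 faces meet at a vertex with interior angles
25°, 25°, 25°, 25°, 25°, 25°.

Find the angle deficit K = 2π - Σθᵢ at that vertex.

Sum of angles = 150°. K = 360° - 150° = 210° = 7π/6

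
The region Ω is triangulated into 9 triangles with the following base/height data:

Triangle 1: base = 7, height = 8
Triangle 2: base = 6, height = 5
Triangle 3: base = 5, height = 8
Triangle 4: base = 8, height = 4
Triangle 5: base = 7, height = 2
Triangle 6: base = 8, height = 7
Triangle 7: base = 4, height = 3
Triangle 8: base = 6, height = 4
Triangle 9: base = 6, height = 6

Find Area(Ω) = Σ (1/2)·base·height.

(1/2)×7×8 + (1/2)×6×5 + (1/2)×5×8 + (1/2)×8×4 + (1/2)×7×2 + (1/2)×8×7 + (1/2)×4×3 + (1/2)×6×4 + (1/2)×6×6 = 150.0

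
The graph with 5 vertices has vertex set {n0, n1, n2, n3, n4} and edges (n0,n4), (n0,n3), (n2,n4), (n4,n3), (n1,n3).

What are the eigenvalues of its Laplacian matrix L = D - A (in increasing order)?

Degrees: deg(n0) = 2, deg(n1) = 1, deg(n2) = 1, deg(n3) = 3, deg(n4) = 3.
L = D − A with rows/columns ordered (n0, n1, n2, n3, n4):
  [ 2,  0,  0, -1, -1]
  [ 0,  1,  0, -1,  0]
  [ 0,  0,  1,  0, -1]
  [-1, -1,  0,  3, -1]
  [-1,  0, -1, -1,  3]
Characteristic polynomial: det(λI − L) = λ(λ² − 5λ + 3)(λ² − 5λ + 5).
Roots: λ = 0; (λ² − 5λ + 3) = 0 ⇒ λ = (5 ± √13)/2 ≈ 0.6972, 4.3028; (λ² − 5λ + 5) = 0 ⇒ λ = (5 ± √5)/2 ≈ 1.382, 3.618.
(Check: the roots sum (with multiplicity) to 10, matching trace L = Σdeg = 2·5 = 10.)
Laplacian eigenvalues (increasing order): [0.0, 0.6972, 1.382, 3.618, 4.3028]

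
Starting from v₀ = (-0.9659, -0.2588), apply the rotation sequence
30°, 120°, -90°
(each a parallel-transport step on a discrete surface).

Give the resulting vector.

Total rotation: 30° + 120° + (-90°) = 60°. Final vector: (-0.2588, -0.9659)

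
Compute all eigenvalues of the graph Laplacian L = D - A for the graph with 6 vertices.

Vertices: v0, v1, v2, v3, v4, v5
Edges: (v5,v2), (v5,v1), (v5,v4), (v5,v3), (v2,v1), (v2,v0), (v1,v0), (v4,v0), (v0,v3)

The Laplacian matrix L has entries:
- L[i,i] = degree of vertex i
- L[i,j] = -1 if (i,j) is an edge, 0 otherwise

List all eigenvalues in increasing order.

Degrees: deg(v0) = 4, deg(v1) = 3, deg(v2) = 3, deg(v3) = 2, deg(v4) = 2, deg(v5) = 4.
L = D − A with rows/columns ordered (v0, v1, v2, v3, v4, v5):
  [ 4, -1, -1, -1, -1,  0]
  [-1,  3, -1,  0,  0, -1]
  [-1, -1,  3,  0,  0, -1]
  [-1,  0,  0,  2,  0, -1]
  [-1,  0,  0,  0,  2, -1]
  [ 0, -1, -1, -1, -1,  4]
Characteristic polynomial: det(λI − L) = λ(λ − 2)²(λ − 4)²(λ − 6).
Roots: λ = 0; (λ − 2) = 0 ⇒ λ = 2 (multiplicity 2); (λ − 4) = 0 ⇒ λ = 4 (multiplicity 2); (λ − 6) = 0 ⇒ λ = 6.
(Check: the roots sum (with multiplicity) to 18, matching trace L = Σdeg = 2·9 = 18.)
Laplacian eigenvalues (increasing order): [0.0, 2.0, 2.0, 4.0, 4.0, 6.0]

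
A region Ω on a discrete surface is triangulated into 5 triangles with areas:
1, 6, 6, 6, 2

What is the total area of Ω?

1 + 6 + 6 + 6 + 2 = 21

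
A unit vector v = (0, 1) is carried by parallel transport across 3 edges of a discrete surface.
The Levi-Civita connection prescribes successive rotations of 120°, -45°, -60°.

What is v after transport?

Total rotation: 120° + (-45°) + (-60°) = 15°. Final vector: (-0.2588, 0.9659)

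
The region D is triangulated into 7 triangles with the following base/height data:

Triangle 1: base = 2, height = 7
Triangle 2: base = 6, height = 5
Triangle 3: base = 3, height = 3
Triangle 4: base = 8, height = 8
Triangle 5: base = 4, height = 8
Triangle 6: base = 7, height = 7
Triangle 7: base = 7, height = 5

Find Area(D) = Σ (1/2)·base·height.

(1/2)×2×7 + (1/2)×6×5 + (1/2)×3×3 + (1/2)×8×8 + (1/2)×4×8 + (1/2)×7×7 + (1/2)×7×5 = 116.5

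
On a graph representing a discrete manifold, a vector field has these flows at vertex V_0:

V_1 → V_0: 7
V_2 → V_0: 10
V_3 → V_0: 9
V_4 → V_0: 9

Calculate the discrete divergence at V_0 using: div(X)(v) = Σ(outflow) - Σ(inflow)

Divergence = sum of outgoing flows = (-7) + (-10) + (-9) + (-9) = -35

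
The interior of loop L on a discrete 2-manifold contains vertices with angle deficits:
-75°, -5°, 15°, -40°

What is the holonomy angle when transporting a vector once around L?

Holonomy = total enclosed curvature = (-75°) + (-5°) + 15° + (-40°) = -105°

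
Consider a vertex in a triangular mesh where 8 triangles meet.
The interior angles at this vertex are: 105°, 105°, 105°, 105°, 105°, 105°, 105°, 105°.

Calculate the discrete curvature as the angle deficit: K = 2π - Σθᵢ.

Sum of angles = 840°. K = 360° - 840° = -480°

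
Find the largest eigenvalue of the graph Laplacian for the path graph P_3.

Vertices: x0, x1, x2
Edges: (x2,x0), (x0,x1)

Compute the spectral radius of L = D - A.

The path graph P_n has Laplacian eigenvalues λ_k = 2 − 2cos(kπ/n), k = 0, 1, …, n−1. Here n = 3:
k=0: 2 − 2cos(0) = 0.0; k=1: 2 − 2cos(π/3) = 1.0; k=2: 2 − 2cos(2π/3) = 3.0.
Laplacian eigenvalues: [0.0, 1.0, 3.0]. Largest eigenvalue (spectral radius) = 3.0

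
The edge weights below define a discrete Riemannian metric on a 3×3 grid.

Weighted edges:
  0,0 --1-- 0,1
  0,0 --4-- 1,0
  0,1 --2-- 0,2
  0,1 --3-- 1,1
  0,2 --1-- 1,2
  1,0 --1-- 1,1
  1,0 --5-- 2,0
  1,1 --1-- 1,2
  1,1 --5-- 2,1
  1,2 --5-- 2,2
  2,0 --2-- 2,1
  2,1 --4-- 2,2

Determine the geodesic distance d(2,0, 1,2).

Shortest path: 2,0 → 1,0 → 1,1 → 1,2, total weight = 7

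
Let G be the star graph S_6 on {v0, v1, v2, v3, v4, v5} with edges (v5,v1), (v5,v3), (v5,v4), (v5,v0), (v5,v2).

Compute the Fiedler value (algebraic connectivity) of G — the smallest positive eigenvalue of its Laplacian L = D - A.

The star S_6 is the complete bipartite graph K_{1,5} (one hub of degree 5, 5 leaves of degree 1). The Laplacian spectrum of K_{p,q} is 0, p (multiplicity q−1), q (multiplicity p−1), p+q. With p = 1, q = 5: 0 once, 1 with multiplicity 4, and 6 once. (Check: trace L = sum of degrees = 10 = 4·1 + 6.)
Laplacian eigenvalues: [0.0, 1.0, 1.0, 1.0, 1.0, 6.0]. Algebraic connectivity (smallest non-zero eigenvalue) = 1.0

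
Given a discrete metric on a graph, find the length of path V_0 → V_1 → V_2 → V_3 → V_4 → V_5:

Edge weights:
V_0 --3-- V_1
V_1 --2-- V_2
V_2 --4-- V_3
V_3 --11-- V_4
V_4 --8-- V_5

Arc length = 3 + 2 + 4 + 11 + 8 = 28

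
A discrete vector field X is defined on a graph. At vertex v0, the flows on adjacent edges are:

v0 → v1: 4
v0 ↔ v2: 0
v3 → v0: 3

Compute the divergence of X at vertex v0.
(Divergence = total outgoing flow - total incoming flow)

Divergence = sum of outgoing flows = 4 + 0 + (-3) = 1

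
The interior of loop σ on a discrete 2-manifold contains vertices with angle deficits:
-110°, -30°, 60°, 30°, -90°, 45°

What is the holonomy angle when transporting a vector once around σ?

Holonomy = total enclosed curvature = (-110°) + (-30°) + 60° + 30° + (-90°) + 45° = -95°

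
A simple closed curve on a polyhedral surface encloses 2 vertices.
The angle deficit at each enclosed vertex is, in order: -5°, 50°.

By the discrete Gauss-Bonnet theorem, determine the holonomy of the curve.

Holonomy = total enclosed curvature = (-5°) + 50° = 45°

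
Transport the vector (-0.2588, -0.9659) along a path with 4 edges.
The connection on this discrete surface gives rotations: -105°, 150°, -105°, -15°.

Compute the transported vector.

Total rotation: (-105°) + 150° + (-105°) + (-15°) = -75°. Final vector: (-1, 0)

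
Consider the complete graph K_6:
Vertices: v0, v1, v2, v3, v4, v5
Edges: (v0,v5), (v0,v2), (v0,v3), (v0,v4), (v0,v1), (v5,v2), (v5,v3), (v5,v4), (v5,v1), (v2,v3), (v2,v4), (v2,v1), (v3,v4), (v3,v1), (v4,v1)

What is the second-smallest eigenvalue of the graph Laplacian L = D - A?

For the complete graph K_n, L = nI − J (J = all-ones matrix). J has eigenvalues n (once, eigenvector 𝟙) and 0 (multiplicity n−1), so L has eigenvalues 0 (once) and n (multiplicity n−1). Here n = 6: eigenvalue 0 once and 6 with multiplicity 5.
Laplacian eigenvalues: [0.0, 6.0, 6.0, 6.0, 6.0, 6.0]. Algebraic connectivity (smallest non-zero eigenvalue) = 6.0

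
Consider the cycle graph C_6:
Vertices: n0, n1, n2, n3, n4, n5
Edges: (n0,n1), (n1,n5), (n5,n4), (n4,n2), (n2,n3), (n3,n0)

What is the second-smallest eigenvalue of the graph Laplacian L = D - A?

The cycle graph C_n has Laplacian eigenvalues λ_k = 2 − 2cos(2πk/n), k = 0, 1, …, n−1. Here n = 6:
k=0: 2 − 2cos(0) = 0.0; k=1: 2 − 2cos(π/3) = 1.0; k=2: 2 − 2cos(2π/3) = 3.0; k=3: 2 − 2cos(π) = 4.0; k=4: 2 − 2cos(4π/3) = 3.0; k=5: 2 − 2cos(5π/3) = 1.0.
Laplacian eigenvalues: [0.0, 1.0, 1.0, 3.0, 3.0, 4.0]. Algebraic connectivity (smallest non-zero eigenvalue) = 1.0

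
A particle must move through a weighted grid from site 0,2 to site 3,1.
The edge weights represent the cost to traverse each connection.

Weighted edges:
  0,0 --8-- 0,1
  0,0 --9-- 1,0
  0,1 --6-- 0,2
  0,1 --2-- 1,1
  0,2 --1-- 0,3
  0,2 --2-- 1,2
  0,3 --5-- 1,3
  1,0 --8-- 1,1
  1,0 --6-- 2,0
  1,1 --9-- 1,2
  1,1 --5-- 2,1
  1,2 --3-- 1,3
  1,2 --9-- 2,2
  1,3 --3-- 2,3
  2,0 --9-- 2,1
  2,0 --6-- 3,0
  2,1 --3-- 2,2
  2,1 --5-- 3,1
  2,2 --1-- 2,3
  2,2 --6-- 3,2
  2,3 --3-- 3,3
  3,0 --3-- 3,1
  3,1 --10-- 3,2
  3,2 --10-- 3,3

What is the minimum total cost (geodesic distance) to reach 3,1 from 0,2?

Shortest path: 0,2 → 1,2 → 1,3 → 2,3 → 2,2 → 2,1 → 3,1, total weight = 17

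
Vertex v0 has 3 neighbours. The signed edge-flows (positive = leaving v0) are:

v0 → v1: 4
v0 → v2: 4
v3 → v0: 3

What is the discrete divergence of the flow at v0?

Divergence = sum of outgoing flows = 4 + 4 + (-3) = 5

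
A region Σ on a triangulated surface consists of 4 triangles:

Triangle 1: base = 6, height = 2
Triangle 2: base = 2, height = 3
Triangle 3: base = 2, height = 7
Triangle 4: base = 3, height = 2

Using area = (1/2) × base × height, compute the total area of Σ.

(1/2)×6×2 + (1/2)×2×3 + (1/2)×2×7 + (1/2)×3×2 = 19.0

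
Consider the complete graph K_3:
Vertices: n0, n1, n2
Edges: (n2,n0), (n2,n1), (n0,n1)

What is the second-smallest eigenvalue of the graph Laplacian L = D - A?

For the complete graph K_n, L = nI − J (J = all-ones matrix). J has eigenvalues n (once, eigenvector 𝟙) and 0 (multiplicity n−1), so L has eigenvalues 0 (once) and n (multiplicity n−1). Here n = 3: eigenvalue 0 once and 3 with multiplicity 2.
Laplacian eigenvalues: [0.0, 3.0, 3.0]. Algebraic connectivity (smallest non-zero eigenvalue) = 3.0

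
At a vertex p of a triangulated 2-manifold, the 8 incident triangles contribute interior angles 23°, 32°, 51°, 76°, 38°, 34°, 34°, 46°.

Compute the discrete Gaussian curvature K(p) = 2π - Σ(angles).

Sum of angles = 334°. K = 360° - 334° = 26° = 13π/90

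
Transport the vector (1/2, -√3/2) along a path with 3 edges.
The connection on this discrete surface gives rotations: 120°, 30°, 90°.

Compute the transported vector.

Total rotation: 120° + 30° + 90° = 240° ≡ -120° (mod 360°). Final vector: (-1, 0)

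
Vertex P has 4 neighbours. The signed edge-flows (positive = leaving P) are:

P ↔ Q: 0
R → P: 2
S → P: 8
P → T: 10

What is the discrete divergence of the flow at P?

Divergence = sum of outgoing flows = 0 + (-2) + (-8) + 10 = 0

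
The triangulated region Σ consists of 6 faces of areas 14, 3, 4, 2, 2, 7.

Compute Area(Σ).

14 + 3 + 4 + 2 + 2 + 7 = 32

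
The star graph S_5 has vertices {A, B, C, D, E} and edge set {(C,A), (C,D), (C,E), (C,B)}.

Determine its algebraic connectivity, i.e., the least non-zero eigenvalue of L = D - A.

The star S_5 is the complete bipartite graph K_{1,4} (one hub of degree 4, 4 leaves of degree 1). The Laplacian spectrum of K_{p,q} is 0, p (multiplicity q−1), q (multiplicity p−1), p+q. With p = 1, q = 4: 0 once, 1 with multiplicity 3, and 5 once. (Check: trace L = sum of degrees = 8 = 3·1 + 5.)
Laplacian eigenvalues: [0.0, 1.0, 1.0, 1.0, 5.0]. Algebraic connectivity (smallest non-zero eigenvalue) = 1.0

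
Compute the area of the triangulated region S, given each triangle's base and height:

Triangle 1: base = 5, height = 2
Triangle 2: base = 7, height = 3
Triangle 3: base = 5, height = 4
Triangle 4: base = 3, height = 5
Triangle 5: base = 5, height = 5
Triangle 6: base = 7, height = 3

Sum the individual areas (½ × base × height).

(1/2)×5×2 + (1/2)×7×3 + (1/2)×5×4 + (1/2)×3×5 + (1/2)×5×5 + (1/2)×7×3 = 56.0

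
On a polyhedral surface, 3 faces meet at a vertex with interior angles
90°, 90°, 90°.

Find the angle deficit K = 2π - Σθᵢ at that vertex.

Sum of angles = 270°. K = 360° - 270° = 90°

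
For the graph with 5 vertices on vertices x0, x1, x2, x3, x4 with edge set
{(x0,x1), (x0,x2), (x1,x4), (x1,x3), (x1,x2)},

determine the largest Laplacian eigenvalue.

Degrees: deg(x0) = 2, deg(x1) = 4, deg(x2) = 2, deg(x3) = 1, deg(x4) = 1.
L = D − A with rows/columns ordered (x0, x1, x2, x3, x4):
  [ 2, -1, -1,  0,  0]
  [-1,  4, -1, -1, -1]
  [-1, -1,  2,  0,  0]
  [ 0, -1,  0,  1,  0]
  [ 0, -1,  0,  0,  1]
Characteristic polynomial: det(λI − L) = λ(λ − 1)²(λ − 3)(λ − 5).
Roots: λ = 0; (λ − 1) = 0 ⇒ λ = 1 (multiplicity 2); (λ − 3) = 0 ⇒ λ = 3; (λ − 5) = 0 ⇒ λ = 5.
(Check: the roots sum (with multiplicity) to 10, matching trace L = Σdeg = 2·5 = 10.)
Laplacian eigenvalues: [0.0, 1.0, 1.0, 3.0, 5.0]. Largest eigenvalue (spectral radius) = 5.0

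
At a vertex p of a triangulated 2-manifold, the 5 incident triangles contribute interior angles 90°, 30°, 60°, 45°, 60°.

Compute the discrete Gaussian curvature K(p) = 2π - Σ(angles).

Sum of angles = 285°. K = 360° - 285° = 75°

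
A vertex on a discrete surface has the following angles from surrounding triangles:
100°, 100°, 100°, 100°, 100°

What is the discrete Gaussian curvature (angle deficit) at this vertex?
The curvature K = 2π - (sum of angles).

Sum of angles = 500°. K = 360° - 500° = -140°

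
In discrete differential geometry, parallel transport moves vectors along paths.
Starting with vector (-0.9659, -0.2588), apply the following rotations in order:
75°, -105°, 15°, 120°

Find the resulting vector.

Total rotation: 75° + (-105°) + 15° + 120° = 105°. Final vector: (0.5000, -0.8660)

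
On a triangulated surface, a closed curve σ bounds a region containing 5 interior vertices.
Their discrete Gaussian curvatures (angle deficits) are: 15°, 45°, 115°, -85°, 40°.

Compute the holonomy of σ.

Holonomy = total enclosed curvature = 15° + 45° + 115° + (-85°) + 40° = 130°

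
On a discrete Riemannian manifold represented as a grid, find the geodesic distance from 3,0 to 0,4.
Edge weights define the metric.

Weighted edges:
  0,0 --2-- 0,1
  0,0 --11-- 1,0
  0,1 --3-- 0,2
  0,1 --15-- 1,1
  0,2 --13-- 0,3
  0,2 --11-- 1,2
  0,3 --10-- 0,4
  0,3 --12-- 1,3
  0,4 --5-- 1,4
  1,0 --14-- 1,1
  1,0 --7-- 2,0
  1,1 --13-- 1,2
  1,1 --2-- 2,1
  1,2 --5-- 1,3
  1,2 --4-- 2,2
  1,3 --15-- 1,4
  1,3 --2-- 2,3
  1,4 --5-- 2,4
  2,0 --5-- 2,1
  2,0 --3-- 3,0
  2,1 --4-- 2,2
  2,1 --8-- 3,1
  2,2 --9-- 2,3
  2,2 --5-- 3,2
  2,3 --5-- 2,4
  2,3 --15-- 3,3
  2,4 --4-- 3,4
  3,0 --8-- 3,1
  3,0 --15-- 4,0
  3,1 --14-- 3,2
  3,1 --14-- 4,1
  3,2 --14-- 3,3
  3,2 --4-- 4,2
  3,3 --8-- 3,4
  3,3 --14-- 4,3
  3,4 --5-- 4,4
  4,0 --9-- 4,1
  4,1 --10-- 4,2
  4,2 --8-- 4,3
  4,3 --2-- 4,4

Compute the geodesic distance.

Shortest path: 3,0 → 2,0 → 2,1 → 2,2 → 2,3 → 2,4 → 1,4 → 0,4, total weight = 36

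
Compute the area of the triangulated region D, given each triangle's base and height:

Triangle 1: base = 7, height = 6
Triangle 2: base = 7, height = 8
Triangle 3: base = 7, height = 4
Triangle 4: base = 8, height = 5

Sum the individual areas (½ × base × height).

(1/2)×7×6 + (1/2)×7×8 + (1/2)×7×4 + (1/2)×8×5 = 83.0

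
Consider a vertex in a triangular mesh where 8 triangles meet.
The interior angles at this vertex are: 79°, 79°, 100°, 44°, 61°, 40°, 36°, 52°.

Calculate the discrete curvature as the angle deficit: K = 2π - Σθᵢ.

Sum of angles = 491°. K = 360° - 491° = -131° = -131π/180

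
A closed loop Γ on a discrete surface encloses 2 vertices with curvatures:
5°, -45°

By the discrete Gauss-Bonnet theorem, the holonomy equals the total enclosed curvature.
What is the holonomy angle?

Holonomy = total enclosed curvature = 5° + (-45°) = -40°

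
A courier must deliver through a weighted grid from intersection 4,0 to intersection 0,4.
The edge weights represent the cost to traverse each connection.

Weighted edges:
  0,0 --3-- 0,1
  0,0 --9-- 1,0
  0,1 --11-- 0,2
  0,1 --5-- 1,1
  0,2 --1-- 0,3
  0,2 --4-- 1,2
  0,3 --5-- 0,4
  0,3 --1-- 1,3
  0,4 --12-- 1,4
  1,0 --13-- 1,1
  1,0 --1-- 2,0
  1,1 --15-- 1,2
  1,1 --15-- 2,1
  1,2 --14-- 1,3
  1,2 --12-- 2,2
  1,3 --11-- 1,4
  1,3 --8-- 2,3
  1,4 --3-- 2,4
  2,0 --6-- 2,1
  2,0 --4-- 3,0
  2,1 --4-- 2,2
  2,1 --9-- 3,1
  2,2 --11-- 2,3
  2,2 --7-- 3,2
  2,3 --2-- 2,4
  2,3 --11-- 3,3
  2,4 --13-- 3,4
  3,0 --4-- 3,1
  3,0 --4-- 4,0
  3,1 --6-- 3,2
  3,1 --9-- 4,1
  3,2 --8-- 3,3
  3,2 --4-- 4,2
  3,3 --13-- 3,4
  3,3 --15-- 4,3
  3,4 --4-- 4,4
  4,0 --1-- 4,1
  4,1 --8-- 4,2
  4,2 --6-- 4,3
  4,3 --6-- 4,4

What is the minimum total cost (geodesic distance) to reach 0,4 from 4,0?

Shortest path: 4,0 → 3,0 → 2,0 → 1,0 → 0,0 → 0,1 → 0,2 → 0,3 → 0,4, total weight = 38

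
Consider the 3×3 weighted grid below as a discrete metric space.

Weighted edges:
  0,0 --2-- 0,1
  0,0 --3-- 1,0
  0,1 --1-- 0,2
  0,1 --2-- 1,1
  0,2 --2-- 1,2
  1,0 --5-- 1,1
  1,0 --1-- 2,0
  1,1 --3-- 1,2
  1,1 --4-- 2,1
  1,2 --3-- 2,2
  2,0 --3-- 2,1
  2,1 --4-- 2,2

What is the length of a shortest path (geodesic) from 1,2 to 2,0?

Shortest path: 1,2 → 1,1 → 1,0 → 2,0, total weight = 9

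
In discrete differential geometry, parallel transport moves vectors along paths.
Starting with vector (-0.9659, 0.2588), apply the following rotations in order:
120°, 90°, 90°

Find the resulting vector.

Total rotation: 120° + 90° + 90° = 300° ≡ -60° (mod 360°). Final vector: (-0.2588, 0.9659)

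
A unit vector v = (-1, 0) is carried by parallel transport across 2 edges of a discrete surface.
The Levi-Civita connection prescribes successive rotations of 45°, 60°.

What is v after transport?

Total rotation: 45° + 60° = 105°. Final vector: (0.2588, -0.9659)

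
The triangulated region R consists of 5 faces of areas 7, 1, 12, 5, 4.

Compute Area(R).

7 + 1 + 12 + 5 + 4 = 29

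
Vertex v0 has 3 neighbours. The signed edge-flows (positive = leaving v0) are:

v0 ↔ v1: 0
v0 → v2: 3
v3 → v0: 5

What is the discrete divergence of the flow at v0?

Divergence = sum of outgoing flows = 0 + 3 + (-5) = -2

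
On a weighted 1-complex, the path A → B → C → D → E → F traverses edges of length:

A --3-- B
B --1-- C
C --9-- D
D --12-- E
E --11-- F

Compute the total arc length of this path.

Arc length = 3 + 1 + 9 + 12 + 11 = 36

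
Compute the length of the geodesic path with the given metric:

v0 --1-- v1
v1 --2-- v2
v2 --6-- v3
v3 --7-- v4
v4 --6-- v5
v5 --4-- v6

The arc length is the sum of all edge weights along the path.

Arc length = 1 + 2 + 6 + 7 + 6 + 4 = 26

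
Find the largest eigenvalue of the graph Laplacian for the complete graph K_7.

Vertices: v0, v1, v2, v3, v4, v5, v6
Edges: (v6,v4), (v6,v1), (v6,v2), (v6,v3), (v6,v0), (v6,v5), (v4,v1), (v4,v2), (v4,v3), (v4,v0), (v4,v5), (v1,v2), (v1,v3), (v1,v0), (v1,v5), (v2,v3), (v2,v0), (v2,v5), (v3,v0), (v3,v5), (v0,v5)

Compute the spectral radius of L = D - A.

For the complete graph K_n, L = nI − J (J = all-ones matrix). J has eigenvalues n (once, eigenvector 𝟙) and 0 (multiplicity n−1), so L has eigenvalues 0 (once) and n (multiplicity n−1). Here n = 7: eigenvalue 0 once and 7 with multiplicity 6.
Laplacian eigenvalues: [0.0, 7.0, 7.0, 7.0, 7.0, 7.0, 7.0]. Largest eigenvalue (spectral radius) = 7.0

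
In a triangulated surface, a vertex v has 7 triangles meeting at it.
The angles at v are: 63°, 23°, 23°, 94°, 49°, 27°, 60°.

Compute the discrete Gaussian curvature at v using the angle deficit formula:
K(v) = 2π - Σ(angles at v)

Sum of angles = 339°. K = 360° - 339° = 21° = 7π/60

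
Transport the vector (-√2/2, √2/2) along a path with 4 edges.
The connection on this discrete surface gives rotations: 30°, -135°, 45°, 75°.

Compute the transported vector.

Total rotation: 30° + (-135°) + 45° + 75° = 15°. Final vector: (-0.8660, 0.5000)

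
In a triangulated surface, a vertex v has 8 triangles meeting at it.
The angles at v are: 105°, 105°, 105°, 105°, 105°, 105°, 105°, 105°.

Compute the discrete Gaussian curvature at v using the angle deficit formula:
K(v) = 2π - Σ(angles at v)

Sum of angles = 840°. K = 360° - 840° = -480°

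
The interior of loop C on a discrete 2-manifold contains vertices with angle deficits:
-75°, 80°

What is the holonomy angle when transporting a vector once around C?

Holonomy = total enclosed curvature = (-75°) + 80° = 5°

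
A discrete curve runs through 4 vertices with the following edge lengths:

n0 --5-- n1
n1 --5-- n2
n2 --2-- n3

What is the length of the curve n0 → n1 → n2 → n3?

Arc length = 5 + 5 + 2 = 12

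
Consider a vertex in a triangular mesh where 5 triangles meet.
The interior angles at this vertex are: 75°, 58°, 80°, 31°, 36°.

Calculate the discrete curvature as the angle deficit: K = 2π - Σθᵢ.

Sum of angles = 280°. K = 360° - 280° = 80° = 4π/9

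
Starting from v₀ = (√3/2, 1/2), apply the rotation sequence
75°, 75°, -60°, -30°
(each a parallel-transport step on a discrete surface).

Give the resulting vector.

Total rotation: 75° + 75° + (-60°) + (-30°) = 60°. Final vector: (0, 1)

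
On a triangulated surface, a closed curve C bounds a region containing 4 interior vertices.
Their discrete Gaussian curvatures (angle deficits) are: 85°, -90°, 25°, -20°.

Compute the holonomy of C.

Holonomy = total enclosed curvature = 85° + (-90°) + 25° + (-20°) = 0°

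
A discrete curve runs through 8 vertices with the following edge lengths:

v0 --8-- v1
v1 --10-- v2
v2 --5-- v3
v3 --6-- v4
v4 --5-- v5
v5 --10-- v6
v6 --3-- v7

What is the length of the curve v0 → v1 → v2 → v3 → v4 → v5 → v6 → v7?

Arc length = 8 + 10 + 5 + 6 + 5 + 10 + 3 = 47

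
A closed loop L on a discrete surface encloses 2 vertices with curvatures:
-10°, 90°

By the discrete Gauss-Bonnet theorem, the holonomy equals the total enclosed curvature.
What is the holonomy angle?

Holonomy = total enclosed curvature = (-10°) + 90° = 80°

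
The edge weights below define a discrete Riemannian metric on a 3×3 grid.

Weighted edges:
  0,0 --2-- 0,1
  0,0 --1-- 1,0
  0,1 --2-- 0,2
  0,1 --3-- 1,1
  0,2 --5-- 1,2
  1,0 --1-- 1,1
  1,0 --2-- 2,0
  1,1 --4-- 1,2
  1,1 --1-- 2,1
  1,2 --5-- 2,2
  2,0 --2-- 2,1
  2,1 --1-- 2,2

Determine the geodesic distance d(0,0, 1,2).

Shortest path: 0,0 → 1,0 → 1,1 → 1,2, total weight = 6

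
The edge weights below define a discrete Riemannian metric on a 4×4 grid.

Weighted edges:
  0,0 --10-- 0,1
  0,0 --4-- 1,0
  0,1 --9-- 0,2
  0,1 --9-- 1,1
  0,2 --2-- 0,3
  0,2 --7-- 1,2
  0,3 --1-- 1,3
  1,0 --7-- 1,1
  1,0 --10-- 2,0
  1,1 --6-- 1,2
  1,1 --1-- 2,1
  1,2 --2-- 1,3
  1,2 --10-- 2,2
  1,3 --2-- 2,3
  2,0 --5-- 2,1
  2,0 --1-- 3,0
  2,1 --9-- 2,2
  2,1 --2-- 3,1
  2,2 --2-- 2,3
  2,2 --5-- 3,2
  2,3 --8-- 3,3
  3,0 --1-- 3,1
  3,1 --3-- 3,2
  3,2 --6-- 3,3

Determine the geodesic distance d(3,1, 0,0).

Shortest path: 3,1 → 2,1 → 1,1 → 1,0 → 0,0, total weight = 14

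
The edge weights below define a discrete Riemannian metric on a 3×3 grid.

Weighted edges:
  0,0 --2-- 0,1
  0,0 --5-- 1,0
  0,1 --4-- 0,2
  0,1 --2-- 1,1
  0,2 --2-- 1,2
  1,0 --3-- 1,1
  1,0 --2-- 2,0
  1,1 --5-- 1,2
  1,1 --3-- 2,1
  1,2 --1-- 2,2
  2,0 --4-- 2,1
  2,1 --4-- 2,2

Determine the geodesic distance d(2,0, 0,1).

Shortest path: 2,0 → 1,0 → 1,1 → 0,1, total weight = 7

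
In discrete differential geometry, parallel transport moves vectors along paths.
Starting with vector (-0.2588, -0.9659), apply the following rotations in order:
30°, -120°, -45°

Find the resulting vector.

Total rotation: 30° + (-120°) + (-45°) = -135°. Final vector: (-0.5000, 0.8660)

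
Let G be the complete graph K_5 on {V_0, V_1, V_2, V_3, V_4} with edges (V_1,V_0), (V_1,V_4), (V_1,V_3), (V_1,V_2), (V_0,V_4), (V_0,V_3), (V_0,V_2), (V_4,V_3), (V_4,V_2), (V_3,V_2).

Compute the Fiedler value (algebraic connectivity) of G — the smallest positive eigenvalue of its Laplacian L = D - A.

For the complete graph K_n, L = nI − J (J = all-ones matrix). J has eigenvalues n (once, eigenvector 𝟙) and 0 (multiplicity n−1), so L has eigenvalues 0 (once) and n (multiplicity n−1). Here n = 5: eigenvalue 0 once and 5 with multiplicity 4.
Laplacian eigenvalues: [0.0, 5.0, 5.0, 5.0, 5.0]. Algebraic connectivity (smallest non-zero eigenvalue) = 5.0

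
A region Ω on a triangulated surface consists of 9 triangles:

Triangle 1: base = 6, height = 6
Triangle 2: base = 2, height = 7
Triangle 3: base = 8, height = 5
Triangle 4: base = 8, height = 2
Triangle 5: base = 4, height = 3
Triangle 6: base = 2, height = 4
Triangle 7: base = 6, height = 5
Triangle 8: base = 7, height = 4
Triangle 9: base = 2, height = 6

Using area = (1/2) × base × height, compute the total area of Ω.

(1/2)×6×6 + (1/2)×2×7 + (1/2)×8×5 + (1/2)×8×2 + (1/2)×4×3 + (1/2)×2×4 + (1/2)×6×5 + (1/2)×7×4 + (1/2)×2×6 = 98.0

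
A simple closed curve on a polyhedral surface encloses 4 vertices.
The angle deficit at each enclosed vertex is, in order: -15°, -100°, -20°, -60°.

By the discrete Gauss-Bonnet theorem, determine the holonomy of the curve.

Holonomy = total enclosed curvature = (-15°) + (-100°) + (-20°) + (-60°) = -195°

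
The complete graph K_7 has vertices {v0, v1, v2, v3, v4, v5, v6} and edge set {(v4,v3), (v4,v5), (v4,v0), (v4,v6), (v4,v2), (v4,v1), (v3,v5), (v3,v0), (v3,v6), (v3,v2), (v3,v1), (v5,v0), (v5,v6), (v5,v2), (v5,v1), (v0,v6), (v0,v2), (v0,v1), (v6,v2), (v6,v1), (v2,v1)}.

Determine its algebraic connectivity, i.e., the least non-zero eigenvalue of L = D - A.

For the complete graph K_n, L = nI − J (J = all-ones matrix). J has eigenvalues n (once, eigenvector 𝟙) and 0 (multiplicity n−1), so L has eigenvalues 0 (once) and n (multiplicity n−1). Here n = 7: eigenvalue 0 once and 7 with multiplicity 6.
Laplacian eigenvalues: [0.0, 7.0, 7.0, 7.0, 7.0, 7.0, 7.0]. Algebraic connectivity (smallest non-zero eigenvalue) = 7.0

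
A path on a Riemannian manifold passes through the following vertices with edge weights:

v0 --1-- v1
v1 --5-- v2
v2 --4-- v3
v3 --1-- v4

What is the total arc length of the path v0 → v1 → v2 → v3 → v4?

Arc length = 1 + 5 + 4 + 1 = 11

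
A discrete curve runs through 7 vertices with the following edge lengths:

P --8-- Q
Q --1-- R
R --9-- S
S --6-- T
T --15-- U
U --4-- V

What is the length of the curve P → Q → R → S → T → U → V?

Arc length = 8 + 1 + 9 + 6 + 15 + 4 = 43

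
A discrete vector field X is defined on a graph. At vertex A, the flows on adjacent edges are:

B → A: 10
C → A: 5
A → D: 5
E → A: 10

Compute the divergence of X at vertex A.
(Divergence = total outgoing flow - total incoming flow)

Divergence = sum of outgoing flows = (-10) + (-5) + 5 + (-10) = -20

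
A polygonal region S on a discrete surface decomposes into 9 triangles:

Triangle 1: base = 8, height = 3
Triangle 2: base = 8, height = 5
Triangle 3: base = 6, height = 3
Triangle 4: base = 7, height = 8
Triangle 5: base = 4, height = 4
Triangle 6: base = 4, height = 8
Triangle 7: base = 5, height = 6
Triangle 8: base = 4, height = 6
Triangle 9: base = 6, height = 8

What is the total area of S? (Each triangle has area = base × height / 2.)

(1/2)×8×3 + (1/2)×8×5 + (1/2)×6×3 + (1/2)×7×8 + (1/2)×4×4 + (1/2)×4×8 + (1/2)×5×6 + (1/2)×4×6 + (1/2)×6×8 = 144.0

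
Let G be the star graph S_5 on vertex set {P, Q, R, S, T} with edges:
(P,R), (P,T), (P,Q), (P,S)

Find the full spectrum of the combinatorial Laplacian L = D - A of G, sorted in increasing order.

The star S_5 is the complete bipartite graph K_{1,4} (one hub of degree 4, 4 leaves of degree 1). The Laplacian spectrum of K_{p,q} is 0, p (multiplicity q−1), q (multiplicity p−1), p+q. With p = 1, q = 4: 0 once, 1 with multiplicity 3, and 5 once. (Check: trace L = sum of degrees = 8 = 3·1 + 5.)
Laplacian eigenvalues (increasing order): [0.0, 1.0, 1.0, 1.0, 5.0]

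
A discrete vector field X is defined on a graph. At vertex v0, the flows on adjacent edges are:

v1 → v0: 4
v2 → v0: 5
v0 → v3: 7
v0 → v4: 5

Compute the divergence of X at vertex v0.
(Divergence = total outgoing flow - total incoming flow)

Divergence = sum of outgoing flows = (-4) + (-5) + 7 + 5 = 3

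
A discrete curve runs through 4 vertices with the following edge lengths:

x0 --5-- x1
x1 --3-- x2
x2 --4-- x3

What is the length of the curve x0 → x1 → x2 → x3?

Arc length = 5 + 3 + 4 = 12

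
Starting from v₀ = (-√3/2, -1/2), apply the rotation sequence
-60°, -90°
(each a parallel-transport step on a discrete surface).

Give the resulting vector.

Total rotation: (-60°) + (-90°) = -150°. Final vector: (0.5000, 0.8660)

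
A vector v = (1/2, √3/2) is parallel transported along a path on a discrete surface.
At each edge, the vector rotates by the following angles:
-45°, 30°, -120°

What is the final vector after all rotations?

Total rotation: (-45°) + 30° + (-120°) = -135°. Final vector: (0.2588, -0.9659)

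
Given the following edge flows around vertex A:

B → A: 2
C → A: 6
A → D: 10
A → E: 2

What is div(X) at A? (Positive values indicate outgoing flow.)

Divergence = sum of outgoing flows = (-2) + (-6) + 10 + 2 = 4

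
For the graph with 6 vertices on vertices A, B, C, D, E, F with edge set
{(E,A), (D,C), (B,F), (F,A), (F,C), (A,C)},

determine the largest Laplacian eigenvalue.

Degrees: deg(A) = 3, deg(B) = 1, deg(C) = 3, deg(D) = 1, deg(E) = 1, deg(F) = 3.
L = D − A with rows/columns ordered (A, B, C, D, E, F):
  [ 3,  0, -1,  0, -1, -1]
  [ 0,  1,  0,  0,  0, -1]
  [-1,  0,  3, -1,  0, -1]
  [ 0,  0, -1,  1,  0,  0]
  [-1,  0,  0,  0,  1,  0]
  [-1, -1, -1,  0,  0,  3]
Characteristic polynomial: det(λI − L) = λ(λ² − 5λ + 3)²(λ − 2).
Roots: λ = 0; (λ² − 5λ + 3) = 0 ⇒ λ = (5 ± √13)/2 ≈ 0.6972, 4.3028 (multiplicity 2); (λ − 2) = 0 ⇒ λ = 2.
(Check: the roots sum (with multiplicity) to 12, matching trace L = Σdeg = 2·6 = 12.)
Laplacian eigenvalues: [0.0, 0.6972, 0.6972, 2.0, 4.3028, 4.3028]. Largest eigenvalue (spectral radius) = 4.3028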